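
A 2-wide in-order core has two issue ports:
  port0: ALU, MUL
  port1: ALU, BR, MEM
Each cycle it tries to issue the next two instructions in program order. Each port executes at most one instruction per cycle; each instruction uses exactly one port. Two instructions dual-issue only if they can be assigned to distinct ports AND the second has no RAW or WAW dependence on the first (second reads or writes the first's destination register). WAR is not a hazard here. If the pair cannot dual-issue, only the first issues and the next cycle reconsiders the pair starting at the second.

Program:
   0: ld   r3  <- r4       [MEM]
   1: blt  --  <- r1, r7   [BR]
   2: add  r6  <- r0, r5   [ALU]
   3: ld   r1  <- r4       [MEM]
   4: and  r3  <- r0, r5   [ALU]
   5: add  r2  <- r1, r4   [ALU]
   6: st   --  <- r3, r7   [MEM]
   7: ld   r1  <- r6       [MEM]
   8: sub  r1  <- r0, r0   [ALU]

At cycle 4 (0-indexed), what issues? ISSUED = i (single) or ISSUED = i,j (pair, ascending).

0. ld @i0  | no-port MEM/BR
1. blt add @i1&i2  | pair
2. ld and @i3&i4  | pair
3. add st @i5&i6  | pair
4. ld @i7  | WAW r1
5. sub @i8  | tail

ISSUED = 7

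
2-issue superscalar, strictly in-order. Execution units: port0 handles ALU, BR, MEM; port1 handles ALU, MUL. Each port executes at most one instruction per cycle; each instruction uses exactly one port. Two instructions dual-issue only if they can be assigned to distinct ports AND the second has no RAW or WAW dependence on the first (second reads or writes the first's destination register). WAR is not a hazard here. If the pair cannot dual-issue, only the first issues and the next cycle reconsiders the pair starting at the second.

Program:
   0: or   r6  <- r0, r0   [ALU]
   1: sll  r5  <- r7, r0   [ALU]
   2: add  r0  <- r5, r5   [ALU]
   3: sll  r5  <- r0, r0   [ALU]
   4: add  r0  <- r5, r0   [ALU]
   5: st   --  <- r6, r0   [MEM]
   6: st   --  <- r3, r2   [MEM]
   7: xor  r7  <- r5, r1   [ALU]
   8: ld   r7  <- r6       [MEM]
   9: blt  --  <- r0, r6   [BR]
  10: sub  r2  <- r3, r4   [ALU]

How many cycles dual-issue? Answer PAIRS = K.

  cy0 -> i0&i1 (or/sll) 2-wide
  cy1 -> i2 (add) RAW r0
  cy2 -> i3 (sll) RAW r5
  cy3 -> i4 (add) RAW r0
  cy4 -> i5 (st) no-port MEM/MEM
  cy5 -> i6&i7 (st/xor) 2-wide
  cy6 -> i8 (ld) no-port MEM/BR
  cy7 -> i9&i10 (blt/sub) 2-wide

PAIRS = 3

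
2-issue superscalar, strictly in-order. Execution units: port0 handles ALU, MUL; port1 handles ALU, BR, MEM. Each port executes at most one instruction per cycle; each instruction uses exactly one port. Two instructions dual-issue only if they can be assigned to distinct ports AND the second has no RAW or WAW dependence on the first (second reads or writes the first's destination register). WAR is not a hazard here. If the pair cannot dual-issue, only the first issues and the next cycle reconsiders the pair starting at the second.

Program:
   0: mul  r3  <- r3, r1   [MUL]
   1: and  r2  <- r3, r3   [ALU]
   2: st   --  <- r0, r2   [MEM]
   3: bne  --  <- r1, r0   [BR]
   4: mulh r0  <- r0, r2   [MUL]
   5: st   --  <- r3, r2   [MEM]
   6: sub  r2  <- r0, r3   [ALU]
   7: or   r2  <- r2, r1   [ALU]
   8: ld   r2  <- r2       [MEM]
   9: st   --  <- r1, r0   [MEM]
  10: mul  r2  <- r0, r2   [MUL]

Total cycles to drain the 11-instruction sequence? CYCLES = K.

CYCLES = 8

[0] i0  mul.MUL  -- RAW r3
[1] i1  and.ALU  -- RAW r2
[2] i2  st.MEM  -- no-port MEM/BR
[3] i3,i4  bne.BR/mulh.MUL  -- dual
[4] i5,i6  st.MEM/sub.ALU  -- dual
[5] i7  or.ALU  -- RAW+WAW r2
[6] i8  ld.MEM  -- no-port MEM/MEM
[7] i9,i10  st.MEM/mul.MUL  -- dual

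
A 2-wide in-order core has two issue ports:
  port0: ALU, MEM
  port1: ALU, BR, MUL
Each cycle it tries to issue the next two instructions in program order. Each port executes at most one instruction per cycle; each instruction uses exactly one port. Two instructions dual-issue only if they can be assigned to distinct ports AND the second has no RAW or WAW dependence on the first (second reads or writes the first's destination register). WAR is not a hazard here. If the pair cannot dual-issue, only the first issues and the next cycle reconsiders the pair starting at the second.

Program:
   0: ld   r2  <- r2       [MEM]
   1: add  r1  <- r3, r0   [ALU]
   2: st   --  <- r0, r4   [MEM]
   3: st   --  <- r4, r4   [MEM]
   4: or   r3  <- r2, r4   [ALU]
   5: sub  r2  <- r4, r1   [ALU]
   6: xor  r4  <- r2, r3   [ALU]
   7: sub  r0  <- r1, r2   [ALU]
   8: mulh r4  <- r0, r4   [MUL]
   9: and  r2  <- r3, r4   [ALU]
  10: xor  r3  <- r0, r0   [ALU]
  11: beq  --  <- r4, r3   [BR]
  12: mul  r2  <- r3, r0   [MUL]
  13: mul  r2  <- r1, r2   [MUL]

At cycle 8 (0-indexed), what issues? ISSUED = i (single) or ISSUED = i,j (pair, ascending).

0. ld add @i0&i1  | dual
1. st @i2  | no-port MEM/MEM
2. st or @i3&i4  | dual
3. sub @i5  | RAW r2
4. xor sub @i6&i7  | dual
5. mulh @i8  | RAW r4
6. and xor @i9&i10  | dual
7. beq @i11  | no-port BR/MUL
8. mul @i12  | no-port MUL/MUL
9. mul @i13  | tail

ISSUED = 12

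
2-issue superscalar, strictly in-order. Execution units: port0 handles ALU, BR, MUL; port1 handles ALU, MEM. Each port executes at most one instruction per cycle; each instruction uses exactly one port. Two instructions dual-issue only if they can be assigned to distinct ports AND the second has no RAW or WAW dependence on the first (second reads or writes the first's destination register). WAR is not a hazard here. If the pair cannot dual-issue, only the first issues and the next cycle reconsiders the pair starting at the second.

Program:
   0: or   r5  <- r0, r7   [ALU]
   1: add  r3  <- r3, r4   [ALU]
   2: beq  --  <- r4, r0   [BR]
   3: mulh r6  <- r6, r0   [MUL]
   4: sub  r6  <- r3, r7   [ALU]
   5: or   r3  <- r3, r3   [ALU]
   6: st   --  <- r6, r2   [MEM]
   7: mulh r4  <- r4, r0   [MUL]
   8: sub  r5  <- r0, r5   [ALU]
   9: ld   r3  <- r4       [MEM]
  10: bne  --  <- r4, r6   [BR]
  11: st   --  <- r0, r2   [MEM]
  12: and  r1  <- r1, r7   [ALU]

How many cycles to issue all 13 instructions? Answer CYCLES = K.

CYCLES = 8

t=0 i0&i1:or/add ; dual
t=1 i2:beq ; no-port BR/MUL
t=2 i3:mulh ; WAW r6
t=3 i4&i5:sub/or ; dual
t=4 i6&i7:st/mulh ; dual
t=5 i8&i9:sub/ld ; dual
t=6 i10&i11:bne/st ; dual
t=7 i12:and ; tail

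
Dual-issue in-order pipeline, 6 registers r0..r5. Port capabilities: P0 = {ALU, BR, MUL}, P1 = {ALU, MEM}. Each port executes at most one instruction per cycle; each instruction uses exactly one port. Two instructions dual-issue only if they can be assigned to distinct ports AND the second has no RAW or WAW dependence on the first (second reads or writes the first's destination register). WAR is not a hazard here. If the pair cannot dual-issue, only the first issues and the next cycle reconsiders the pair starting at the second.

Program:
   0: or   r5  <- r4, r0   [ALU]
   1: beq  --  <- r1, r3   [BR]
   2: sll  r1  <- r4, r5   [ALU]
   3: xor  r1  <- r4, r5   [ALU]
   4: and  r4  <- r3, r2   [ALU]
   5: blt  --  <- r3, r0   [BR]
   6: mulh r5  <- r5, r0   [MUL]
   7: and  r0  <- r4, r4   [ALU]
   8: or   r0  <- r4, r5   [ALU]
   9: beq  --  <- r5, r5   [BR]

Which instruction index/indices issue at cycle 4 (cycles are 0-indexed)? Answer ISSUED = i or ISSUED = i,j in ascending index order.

ISSUED = 6,7

  cy0 -> i0&i1 (or.ALU/beq.BR) 2-wide
  cy1 -> i2 (sll.ALU) WAW r1
  cy2 -> i3&i4 (xor.ALU/and.ALU) 2-wide
  cy3 -> i5 (blt.BR) no-port BR/MUL
  cy4 -> i6&i7 (mulh.MUL/and.ALU) 2-wide
  cy5 -> i8&i9 (or.ALU/beq.BR) 2-wide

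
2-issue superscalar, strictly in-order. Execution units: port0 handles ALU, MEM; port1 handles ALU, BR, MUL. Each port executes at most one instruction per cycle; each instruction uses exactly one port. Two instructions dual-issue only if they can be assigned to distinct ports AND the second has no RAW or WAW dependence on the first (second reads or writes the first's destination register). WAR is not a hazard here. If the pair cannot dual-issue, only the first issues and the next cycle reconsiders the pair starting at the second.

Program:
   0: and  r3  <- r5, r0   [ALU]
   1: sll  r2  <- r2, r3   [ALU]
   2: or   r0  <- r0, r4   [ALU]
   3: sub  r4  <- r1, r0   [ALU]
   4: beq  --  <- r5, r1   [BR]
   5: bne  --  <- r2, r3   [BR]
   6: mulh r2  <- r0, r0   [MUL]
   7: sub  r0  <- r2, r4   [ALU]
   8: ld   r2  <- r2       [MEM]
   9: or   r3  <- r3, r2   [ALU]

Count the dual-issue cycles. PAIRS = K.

0. and @i0  | RAW r3
1. sll;or @i1,i2  | 2-wide
2. sub;beq @i3,i4  | 2-wide
3. bne @i5  | no-port BR/MUL
4. mulh @i6  | RAW r2
5. sub;ld @i7,i8  | 2-wide
6. or @i9  | tail

PAIRS = 3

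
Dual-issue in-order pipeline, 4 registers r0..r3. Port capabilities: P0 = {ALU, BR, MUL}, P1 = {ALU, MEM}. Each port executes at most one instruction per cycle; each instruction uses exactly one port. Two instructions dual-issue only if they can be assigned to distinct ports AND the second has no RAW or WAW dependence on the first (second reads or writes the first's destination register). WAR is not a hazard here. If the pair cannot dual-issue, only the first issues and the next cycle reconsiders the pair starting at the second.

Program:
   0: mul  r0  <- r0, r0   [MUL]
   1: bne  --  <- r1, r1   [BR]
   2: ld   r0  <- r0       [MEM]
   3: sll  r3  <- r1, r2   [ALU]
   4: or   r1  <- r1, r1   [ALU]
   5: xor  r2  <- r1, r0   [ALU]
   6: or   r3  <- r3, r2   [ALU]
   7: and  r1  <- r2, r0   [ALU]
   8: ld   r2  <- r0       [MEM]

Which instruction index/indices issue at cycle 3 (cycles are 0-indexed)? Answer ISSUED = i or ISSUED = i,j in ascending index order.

  cy0 -> i0 (mul.MUL) no-port MUL/BR
  cy1 -> i1+i2 (bne.BR+ld.MEM) dual
  cy2 -> i3+i4 (sll.ALU+or.ALU) dual
  cy3 -> i5 (xor.ALU) RAW r2
  cy4 -> i6+i7 (or.ALU+and.ALU) dual
  cy5 -> i8 (ld.MEM) tail

ISSUED = 5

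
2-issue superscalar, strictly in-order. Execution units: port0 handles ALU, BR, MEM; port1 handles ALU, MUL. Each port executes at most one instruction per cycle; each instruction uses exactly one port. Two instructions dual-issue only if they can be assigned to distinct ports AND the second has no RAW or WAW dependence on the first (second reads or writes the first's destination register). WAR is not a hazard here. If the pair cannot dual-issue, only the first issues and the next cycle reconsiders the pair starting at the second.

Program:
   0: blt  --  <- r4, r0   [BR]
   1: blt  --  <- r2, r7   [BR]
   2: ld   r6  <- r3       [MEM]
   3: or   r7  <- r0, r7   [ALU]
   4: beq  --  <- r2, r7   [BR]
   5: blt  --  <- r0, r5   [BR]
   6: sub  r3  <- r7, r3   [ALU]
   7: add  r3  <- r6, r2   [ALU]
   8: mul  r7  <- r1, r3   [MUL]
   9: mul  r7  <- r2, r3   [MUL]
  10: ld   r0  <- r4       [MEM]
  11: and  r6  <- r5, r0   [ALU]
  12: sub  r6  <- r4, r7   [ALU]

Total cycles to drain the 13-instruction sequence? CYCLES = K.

CYCLES = 10

0. blt @i0  | no-port BR/BR
1. blt @i1  | no-port BR/MEM
2. ld/or @i2+i3  | 2-wide
3. beq @i4  | no-port BR/BR
4. blt/sub @i5+i6  | 2-wide
5. add @i7  | RAW r3
6. mul @i8  | no-port MUL/MUL
7. mul/ld @i9+i10  | 2-wide
8. and @i11  | WAW r6
9. sub @i12  | tail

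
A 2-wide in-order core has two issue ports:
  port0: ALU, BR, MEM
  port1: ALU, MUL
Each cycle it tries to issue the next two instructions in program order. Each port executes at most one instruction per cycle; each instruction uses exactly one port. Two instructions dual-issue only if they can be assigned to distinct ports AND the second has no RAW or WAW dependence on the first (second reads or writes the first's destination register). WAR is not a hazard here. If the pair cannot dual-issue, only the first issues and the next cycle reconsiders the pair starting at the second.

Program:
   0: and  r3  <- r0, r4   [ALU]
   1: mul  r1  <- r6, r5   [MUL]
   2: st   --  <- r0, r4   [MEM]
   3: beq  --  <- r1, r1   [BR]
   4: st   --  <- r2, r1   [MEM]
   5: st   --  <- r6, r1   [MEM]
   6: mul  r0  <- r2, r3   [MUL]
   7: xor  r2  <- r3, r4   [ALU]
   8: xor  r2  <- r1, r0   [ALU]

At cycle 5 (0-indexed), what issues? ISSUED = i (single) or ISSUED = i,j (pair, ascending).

[0] i0+i1  and.ALU/mul.MUL  -- 2-wide
[1] i2  st.MEM  -- no-port MEM/BR
[2] i3  beq.BR  -- no-port BR/MEM
[3] i4  st.MEM  -- no-port MEM/MEM
[4] i5+i6  st.MEM/mul.MUL  -- 2-wide
[5] i7  xor.ALU  -- WAW r2
[6] i8  xor.ALU  -- tail

ISSUED = 7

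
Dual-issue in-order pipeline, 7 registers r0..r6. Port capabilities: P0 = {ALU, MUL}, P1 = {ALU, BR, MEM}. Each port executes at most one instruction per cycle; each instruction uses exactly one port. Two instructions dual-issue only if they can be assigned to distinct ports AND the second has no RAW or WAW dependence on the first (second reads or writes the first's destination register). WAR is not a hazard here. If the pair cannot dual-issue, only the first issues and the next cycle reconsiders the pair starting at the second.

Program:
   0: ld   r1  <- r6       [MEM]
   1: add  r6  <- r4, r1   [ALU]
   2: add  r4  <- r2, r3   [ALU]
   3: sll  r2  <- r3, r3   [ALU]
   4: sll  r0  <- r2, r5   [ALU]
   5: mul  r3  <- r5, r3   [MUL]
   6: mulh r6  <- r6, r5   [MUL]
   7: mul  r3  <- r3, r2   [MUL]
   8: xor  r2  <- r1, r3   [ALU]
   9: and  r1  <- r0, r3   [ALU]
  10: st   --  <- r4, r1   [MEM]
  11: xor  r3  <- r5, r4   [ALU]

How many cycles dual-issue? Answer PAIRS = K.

0. ld.MEM @i0  | RAW r1
1. add.ALU+add.ALU @i1+i2  | 2-wide
2. sll.ALU @i3  | RAW r2
3. sll.ALU+mul.MUL @i4+i5  | 2-wide
4. mulh.MUL @i6  | no-port MUL/MUL
5. mul.MUL @i7  | RAW r3
6. xor.ALU+and.ALU @i8+i9  | 2-wide
7. st.MEM+xor.ALU @i10+i11  | 2-wide

PAIRS = 4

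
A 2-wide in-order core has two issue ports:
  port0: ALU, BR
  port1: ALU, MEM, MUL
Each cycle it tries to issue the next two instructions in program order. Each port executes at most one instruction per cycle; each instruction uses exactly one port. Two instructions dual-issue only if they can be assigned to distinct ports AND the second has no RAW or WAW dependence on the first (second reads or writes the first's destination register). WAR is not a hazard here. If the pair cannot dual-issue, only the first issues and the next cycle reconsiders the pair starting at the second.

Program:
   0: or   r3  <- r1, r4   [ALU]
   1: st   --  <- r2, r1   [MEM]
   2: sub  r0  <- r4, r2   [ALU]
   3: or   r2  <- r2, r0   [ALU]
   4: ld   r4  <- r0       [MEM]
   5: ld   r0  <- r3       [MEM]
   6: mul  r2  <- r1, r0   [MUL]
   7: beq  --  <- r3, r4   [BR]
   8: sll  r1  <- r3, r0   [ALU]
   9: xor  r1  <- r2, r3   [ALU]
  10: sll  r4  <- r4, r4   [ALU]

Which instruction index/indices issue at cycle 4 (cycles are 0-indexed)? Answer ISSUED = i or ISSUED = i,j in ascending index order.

ISSUED = 6,7

[0] i0&i1  or.ALU st.MEM  -- dual
[1] i2  sub.ALU  -- RAW r0
[2] i3&i4  or.ALU ld.MEM  -- dual
[3] i5  ld.MEM  -- no-port MEM/MUL
[4] i6&i7  mul.MUL beq.BR  -- dual
[5] i8  sll.ALU  -- WAW r1
[6] i9&i10  xor.ALU sll.ALU  -- dual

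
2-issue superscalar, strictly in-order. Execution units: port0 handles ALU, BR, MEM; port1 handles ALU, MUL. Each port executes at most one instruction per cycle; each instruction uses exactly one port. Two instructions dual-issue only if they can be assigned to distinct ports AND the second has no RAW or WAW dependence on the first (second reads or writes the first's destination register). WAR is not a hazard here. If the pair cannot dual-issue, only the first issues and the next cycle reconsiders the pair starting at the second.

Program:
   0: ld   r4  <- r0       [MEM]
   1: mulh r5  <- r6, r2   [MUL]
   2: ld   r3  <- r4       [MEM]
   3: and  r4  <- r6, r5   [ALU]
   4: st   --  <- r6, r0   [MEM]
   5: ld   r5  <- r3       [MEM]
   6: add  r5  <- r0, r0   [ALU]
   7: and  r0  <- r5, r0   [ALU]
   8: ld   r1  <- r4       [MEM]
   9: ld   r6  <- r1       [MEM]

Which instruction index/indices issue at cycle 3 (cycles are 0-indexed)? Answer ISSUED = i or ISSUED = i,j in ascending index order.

  cy0 -> i0&i1 (ld.MEM/mulh.MUL) dual
  cy1 -> i2&i3 (ld.MEM/and.ALU) dual
  cy2 -> i4 (st.MEM) no-port MEM/MEM
  cy3 -> i5 (ld.MEM) WAW r5
  cy4 -> i6 (add.ALU) RAW r5
  cy5 -> i7&i8 (and.ALU/ld.MEM) dual
  cy6 -> i9 (ld.MEM) tail

ISSUED = 5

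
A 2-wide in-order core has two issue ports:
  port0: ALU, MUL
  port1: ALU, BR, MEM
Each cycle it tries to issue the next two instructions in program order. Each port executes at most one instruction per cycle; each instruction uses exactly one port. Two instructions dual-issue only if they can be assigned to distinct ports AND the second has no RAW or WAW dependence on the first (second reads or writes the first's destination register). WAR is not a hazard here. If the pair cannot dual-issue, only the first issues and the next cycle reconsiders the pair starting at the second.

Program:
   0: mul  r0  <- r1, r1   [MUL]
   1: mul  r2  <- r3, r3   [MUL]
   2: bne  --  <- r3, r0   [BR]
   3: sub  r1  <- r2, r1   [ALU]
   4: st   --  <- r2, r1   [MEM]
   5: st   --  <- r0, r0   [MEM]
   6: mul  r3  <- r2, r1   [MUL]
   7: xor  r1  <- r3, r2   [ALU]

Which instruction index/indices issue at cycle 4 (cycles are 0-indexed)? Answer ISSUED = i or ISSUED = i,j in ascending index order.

ISSUED = 5,6

#0 head=0: mul.MUL i0 no-port MUL/MUL
#1 head=1: mul.MUL/bne.BR i1&i2 dual
#2 head=3: sub.ALU i3 RAW r1
#3 head=4: st.MEM i4 no-port MEM/MEM
#4 head=5: st.MEM/mul.MUL i5&i6 dual
#5 head=7: xor.ALU i7 tail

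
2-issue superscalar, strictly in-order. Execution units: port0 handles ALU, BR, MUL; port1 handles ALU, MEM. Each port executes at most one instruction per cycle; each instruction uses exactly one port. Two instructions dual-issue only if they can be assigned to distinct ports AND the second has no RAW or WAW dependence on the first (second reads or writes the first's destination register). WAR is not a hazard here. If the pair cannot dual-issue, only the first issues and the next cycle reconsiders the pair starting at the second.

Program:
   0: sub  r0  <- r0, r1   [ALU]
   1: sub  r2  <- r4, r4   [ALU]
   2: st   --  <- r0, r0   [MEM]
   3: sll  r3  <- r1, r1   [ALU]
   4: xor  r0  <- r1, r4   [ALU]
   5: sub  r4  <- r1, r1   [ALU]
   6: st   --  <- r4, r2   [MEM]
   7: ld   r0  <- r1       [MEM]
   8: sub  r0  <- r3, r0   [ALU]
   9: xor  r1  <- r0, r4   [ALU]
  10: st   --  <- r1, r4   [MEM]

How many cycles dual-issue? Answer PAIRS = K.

PAIRS = 3

c0: i0+i1 sub/sub  pair
c1: i2+i3 st/sll  pair
c2: i4+i5 xor/sub  pair
c3: i6 st  no-port MEM/MEM
c4: i7 ld  RAW+WAW r0
c5: i8 sub  RAW r0
c6: i9 xor  RAW r1
c7: i10 st  tail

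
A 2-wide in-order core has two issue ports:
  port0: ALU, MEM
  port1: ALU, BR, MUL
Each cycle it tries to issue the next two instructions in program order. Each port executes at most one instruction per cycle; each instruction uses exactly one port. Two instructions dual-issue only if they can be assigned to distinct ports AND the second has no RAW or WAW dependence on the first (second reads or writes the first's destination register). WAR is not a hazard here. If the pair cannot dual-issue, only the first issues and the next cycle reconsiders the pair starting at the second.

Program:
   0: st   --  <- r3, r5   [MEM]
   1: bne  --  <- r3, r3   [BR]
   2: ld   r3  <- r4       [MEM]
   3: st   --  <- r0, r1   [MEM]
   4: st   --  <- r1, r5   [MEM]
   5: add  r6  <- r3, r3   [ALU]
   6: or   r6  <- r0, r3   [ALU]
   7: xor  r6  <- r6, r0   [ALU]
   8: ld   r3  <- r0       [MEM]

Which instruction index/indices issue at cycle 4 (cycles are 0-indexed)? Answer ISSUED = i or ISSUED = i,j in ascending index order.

ISSUED = 6

[0] i0,i1  st.MEM bne.BR  -- 2-wide
[1] i2  ld.MEM  -- no-port MEM/MEM
[2] i3  st.MEM  -- no-port MEM/MEM
[3] i4,i5  st.MEM add.ALU  -- 2-wide
[4] i6  or.ALU  -- RAW+WAW r6
[5] i7,i8  xor.ALU ld.MEM  -- 2-wide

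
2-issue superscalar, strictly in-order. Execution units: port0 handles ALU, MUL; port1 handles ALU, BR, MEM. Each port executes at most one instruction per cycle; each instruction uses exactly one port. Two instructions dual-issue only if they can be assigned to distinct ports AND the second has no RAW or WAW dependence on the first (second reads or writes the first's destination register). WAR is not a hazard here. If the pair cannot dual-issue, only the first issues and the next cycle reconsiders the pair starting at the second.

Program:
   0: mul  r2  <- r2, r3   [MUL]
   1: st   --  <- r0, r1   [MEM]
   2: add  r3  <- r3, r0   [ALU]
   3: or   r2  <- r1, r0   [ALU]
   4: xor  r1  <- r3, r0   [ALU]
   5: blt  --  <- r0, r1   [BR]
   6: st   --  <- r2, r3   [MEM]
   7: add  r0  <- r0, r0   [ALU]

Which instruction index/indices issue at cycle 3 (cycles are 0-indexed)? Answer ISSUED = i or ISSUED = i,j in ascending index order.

ISSUED = 5

0. mul/st @i0+i1  | 2-wide
1. add/or @i2+i3  | 2-wide
2. xor @i4  | RAW r1
3. blt @i5  | no-port BR/MEM
4. st/add @i6+i7  | 2-wide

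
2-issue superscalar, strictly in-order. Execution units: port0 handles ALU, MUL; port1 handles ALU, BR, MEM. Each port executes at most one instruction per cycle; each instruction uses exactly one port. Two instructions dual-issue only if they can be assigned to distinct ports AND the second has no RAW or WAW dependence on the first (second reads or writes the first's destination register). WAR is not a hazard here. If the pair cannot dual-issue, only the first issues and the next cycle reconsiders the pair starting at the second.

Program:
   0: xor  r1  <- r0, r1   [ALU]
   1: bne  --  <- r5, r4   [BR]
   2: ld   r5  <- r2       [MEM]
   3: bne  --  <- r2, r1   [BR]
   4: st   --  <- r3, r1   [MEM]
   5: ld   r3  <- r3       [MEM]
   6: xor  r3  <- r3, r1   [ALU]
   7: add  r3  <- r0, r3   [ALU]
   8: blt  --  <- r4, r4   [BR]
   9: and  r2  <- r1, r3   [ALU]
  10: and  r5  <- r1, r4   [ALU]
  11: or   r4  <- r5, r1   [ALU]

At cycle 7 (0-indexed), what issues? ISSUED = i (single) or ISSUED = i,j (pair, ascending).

  cy0 -> i0+i1 (xor.ALU/bne.BR) dual
  cy1 -> i2 (ld.MEM) no-port MEM/BR
  cy2 -> i3 (bne.BR) no-port BR/MEM
  cy3 -> i4 (st.MEM) no-port MEM/MEM
  cy4 -> i5 (ld.MEM) RAW+WAW r3
  cy5 -> i6 (xor.ALU) RAW+WAW r3
  cy6 -> i7+i8 (add.ALU/blt.BR) dual
  cy7 -> i9+i10 (and.ALU/and.ALU) dual
  cy8 -> i11 (or.ALU) tail

ISSUED = 9,10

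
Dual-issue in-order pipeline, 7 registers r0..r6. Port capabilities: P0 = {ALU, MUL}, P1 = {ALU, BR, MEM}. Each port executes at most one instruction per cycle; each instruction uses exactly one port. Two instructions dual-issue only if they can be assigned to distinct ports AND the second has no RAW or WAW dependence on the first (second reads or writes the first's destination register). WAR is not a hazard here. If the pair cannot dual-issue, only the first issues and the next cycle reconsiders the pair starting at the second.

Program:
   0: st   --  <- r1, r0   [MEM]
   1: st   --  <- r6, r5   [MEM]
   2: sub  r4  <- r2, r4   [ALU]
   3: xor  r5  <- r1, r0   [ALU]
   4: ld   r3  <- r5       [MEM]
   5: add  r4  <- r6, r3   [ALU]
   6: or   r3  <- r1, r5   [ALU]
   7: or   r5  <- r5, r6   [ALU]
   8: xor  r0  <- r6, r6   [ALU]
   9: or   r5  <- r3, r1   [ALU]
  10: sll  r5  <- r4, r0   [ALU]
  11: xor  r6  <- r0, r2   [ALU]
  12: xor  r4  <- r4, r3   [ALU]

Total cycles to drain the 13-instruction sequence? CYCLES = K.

[0] i0  st  -- no-port MEM/MEM
[1] i1+i2  st/sub  -- pair
[2] i3  xor  -- RAW r5
[3] i4  ld  -- RAW r3
[4] i5+i6  add/or  -- pair
[5] i7+i8  or/xor  -- pair
[6] i9  or  -- WAW r5
[7] i10+i11  sll/xor  -- pair
[8] i12  xor  -- tail

CYCLES = 9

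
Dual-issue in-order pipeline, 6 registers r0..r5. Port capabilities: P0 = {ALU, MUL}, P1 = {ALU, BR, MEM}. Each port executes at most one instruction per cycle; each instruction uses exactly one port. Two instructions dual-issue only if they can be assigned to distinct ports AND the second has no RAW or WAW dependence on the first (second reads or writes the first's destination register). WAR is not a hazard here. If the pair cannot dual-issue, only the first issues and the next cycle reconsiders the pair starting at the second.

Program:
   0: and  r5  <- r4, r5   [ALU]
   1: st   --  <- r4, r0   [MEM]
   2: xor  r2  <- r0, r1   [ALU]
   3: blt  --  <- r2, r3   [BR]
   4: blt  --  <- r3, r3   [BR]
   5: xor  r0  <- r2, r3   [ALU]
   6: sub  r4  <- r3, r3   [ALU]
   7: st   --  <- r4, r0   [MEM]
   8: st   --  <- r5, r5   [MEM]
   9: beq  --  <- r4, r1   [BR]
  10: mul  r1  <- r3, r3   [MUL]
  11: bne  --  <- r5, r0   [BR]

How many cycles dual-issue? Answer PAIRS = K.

PAIRS = 3

[0] i0/i1  and.ALU+st.MEM  -- pair
[1] i2  xor.ALU  -- RAW r2
[2] i3  blt.BR  -- no-port BR/BR
[3] i4/i5  blt.BR+xor.ALU  -- pair
[4] i6  sub.ALU  -- RAW r4
[5] i7  st.MEM  -- no-port MEM/MEM
[6] i8  st.MEM  -- no-port MEM/BR
[7] i9/i10  beq.BR+mul.MUL  -- pair
[8] i11  bne.BR  -- tail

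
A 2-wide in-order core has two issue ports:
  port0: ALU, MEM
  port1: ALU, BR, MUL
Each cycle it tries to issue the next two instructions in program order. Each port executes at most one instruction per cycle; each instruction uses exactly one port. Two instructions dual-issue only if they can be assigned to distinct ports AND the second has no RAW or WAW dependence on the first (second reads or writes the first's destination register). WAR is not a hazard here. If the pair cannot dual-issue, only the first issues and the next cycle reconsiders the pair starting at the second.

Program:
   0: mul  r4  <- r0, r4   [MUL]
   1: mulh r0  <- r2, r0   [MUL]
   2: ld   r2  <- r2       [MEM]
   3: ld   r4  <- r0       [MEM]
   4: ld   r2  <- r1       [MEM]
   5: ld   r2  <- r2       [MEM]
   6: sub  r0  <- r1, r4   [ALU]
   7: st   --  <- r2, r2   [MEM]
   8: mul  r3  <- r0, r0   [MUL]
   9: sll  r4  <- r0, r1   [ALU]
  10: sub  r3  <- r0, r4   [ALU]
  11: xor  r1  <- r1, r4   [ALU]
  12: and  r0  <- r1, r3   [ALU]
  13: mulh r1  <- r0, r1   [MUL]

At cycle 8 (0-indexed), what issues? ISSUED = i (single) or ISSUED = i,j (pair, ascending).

ISSUED = 12

c0: i0 mul.MUL  no-port MUL/MUL
c1: i1&i2 mulh.MUL+ld.MEM  pair
c2: i3 ld.MEM  no-port MEM/MEM
c3: i4 ld.MEM  no-port MEM/MEM
c4: i5&i6 ld.MEM+sub.ALU  pair
c5: i7&i8 st.MEM+mul.MUL  pair
c6: i9 sll.ALU  RAW r4
c7: i10&i11 sub.ALU+xor.ALU  pair
c8: i12 and.ALU  RAW r0
c9: i13 mulh.MUL  tail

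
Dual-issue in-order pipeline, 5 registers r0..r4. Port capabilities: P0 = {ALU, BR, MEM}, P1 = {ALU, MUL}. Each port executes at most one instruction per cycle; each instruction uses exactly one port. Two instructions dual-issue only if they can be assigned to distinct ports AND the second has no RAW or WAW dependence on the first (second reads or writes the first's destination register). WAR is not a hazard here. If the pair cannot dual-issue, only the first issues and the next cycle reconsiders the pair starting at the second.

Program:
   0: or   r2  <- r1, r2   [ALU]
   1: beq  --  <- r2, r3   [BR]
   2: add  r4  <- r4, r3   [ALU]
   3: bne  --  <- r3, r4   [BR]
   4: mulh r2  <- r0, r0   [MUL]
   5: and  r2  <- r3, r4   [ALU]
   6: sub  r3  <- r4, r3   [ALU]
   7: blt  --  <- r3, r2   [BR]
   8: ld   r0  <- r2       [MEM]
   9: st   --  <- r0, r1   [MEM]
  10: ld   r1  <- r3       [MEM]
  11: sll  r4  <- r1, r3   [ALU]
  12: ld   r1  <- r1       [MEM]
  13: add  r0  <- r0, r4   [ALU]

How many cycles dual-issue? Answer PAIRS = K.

t=0 i0:or.ALU ; RAW r2
t=1 i1,i2:beq.BR+add.ALU ; pair
t=2 i3,i4:bne.BR+mulh.MUL ; pair
t=3 i5,i6:and.ALU+sub.ALU ; pair
t=4 i7:blt.BR ; no-port BR/MEM
t=5 i8:ld.MEM ; no-port MEM/MEM
t=6 i9:st.MEM ; no-port MEM/MEM
t=7 i10:ld.MEM ; RAW r1
t=8 i11,i12:sll.ALU+ld.MEM ; pair
t=9 i13:add.ALU ; tail

PAIRS = 4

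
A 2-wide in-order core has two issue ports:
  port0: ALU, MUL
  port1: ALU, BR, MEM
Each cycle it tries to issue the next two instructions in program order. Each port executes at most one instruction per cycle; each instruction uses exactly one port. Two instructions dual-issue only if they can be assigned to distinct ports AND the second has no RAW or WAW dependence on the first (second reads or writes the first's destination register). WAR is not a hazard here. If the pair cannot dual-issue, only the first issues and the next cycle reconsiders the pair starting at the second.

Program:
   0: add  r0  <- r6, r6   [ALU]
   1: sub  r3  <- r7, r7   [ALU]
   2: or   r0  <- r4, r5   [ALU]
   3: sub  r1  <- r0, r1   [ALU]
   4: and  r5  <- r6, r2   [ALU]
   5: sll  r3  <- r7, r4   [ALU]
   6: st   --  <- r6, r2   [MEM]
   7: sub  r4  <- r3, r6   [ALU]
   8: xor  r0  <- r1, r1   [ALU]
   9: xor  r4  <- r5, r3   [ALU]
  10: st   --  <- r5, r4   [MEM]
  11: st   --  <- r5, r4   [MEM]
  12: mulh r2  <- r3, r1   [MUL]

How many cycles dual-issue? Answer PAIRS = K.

PAIRS = 5

#0 head=0: add.ALU;sub.ALU i0+i1 2-wide
#1 head=2: or.ALU i2 RAW r0
#2 head=3: sub.ALU;and.ALU i3+i4 2-wide
#3 head=5: sll.ALU;st.MEM i5+i6 2-wide
#4 head=7: sub.ALU;xor.ALU i7+i8 2-wide
#5 head=9: xor.ALU i9 RAW r4
#6 head=10: st.MEM i10 no-port MEM/MEM
#7 head=11: st.MEM;mulh.MUL i11+i12 2-wide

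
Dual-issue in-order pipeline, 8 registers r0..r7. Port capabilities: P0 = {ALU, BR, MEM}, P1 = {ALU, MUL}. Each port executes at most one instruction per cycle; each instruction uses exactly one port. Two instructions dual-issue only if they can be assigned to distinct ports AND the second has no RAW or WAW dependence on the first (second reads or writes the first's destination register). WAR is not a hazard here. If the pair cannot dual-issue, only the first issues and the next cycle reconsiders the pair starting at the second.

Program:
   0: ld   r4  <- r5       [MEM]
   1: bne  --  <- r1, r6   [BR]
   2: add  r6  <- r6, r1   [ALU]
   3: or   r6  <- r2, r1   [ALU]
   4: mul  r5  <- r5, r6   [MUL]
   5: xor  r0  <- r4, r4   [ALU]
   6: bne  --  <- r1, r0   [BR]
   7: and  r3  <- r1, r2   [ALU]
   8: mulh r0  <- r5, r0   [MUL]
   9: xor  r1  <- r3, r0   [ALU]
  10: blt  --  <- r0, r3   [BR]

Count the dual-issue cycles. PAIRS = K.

0. ld.MEM @i0  | no-port MEM/BR
1. bne.BR+add.ALU @i1+i2  | dual
2. or.ALU @i3  | RAW r6
3. mul.MUL+xor.ALU @i4+i5  | dual
4. bne.BR+and.ALU @i6+i7  | dual
5. mulh.MUL @i8  | RAW r0
6. xor.ALU+blt.BR @i9+i10  | dual

PAIRS = 4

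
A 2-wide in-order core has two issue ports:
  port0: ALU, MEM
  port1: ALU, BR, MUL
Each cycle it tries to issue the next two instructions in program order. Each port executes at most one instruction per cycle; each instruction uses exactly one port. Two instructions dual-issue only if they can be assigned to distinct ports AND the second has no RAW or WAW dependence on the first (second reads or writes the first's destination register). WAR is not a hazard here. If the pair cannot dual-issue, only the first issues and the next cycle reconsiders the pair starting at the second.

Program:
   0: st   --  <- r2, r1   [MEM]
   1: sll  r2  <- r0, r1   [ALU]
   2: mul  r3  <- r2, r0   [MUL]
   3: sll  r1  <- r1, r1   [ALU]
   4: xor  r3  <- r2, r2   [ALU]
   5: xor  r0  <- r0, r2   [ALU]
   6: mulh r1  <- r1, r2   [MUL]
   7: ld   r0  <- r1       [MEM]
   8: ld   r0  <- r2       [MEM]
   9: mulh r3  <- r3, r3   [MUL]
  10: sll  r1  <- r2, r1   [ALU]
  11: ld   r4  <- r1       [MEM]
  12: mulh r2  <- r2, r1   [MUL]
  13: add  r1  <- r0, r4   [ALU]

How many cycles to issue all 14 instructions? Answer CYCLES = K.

CYCLES = 9

0. st.MEM sll.ALU @i0&i1  | 2-wide
1. mul.MUL sll.ALU @i2&i3  | 2-wide
2. xor.ALU xor.ALU @i4&i5  | 2-wide
3. mulh.MUL @i6  | RAW r1
4. ld.MEM @i7  | no-port MEM/MEM
5. ld.MEM mulh.MUL @i8&i9  | 2-wide
6. sll.ALU @i10  | RAW r1
7. ld.MEM mulh.MUL @i11&i12  | 2-wide
8. add.ALU @i13  | tail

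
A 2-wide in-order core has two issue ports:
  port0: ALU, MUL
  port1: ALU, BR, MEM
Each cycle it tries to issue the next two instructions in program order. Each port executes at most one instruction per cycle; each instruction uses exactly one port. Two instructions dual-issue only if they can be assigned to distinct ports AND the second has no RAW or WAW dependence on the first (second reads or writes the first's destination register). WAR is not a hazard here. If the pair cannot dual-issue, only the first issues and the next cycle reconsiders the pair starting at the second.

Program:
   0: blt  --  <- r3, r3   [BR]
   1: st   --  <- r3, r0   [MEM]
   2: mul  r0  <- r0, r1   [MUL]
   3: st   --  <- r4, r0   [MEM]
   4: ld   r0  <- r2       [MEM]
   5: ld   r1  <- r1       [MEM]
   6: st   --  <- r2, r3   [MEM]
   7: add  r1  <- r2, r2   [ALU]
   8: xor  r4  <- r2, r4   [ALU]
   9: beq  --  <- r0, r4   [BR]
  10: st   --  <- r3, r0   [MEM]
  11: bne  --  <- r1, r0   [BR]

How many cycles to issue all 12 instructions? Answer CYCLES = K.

t=0 i0:blt.BR ; no-port BR/MEM
t=1 i1/i2:st.MEM/mul.MUL ; 2-wide
t=2 i3:st.MEM ; no-port MEM/MEM
t=3 i4:ld.MEM ; no-port MEM/MEM
t=4 i5:ld.MEM ; no-port MEM/MEM
t=5 i6/i7:st.MEM/add.ALU ; 2-wide
t=6 i8:xor.ALU ; RAW r4
t=7 i9:beq.BR ; no-port BR/MEM
t=8 i10:st.MEM ; no-port MEM/BR
t=9 i11:bne.BR ; tail

CYCLES = 10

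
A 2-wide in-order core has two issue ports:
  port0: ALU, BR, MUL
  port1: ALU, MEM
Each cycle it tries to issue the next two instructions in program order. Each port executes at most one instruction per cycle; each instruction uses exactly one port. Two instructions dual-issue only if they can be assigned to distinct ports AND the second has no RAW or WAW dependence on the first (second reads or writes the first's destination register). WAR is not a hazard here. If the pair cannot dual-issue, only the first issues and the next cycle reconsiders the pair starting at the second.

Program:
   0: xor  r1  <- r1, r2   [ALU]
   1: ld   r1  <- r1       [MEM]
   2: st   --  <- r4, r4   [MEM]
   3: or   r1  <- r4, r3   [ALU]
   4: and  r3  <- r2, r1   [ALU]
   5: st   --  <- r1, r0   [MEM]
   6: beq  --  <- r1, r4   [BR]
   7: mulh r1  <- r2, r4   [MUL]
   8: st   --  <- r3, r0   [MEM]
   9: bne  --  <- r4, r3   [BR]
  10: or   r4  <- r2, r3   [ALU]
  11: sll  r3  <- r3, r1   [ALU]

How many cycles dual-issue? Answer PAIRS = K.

PAIRS = 4

[0] i0  xor.ALU  -- RAW+WAW r1
[1] i1  ld.MEM  -- no-port MEM/MEM
[2] i2&i3  st.MEM;or.ALU  -- dual
[3] i4&i5  and.ALU;st.MEM  -- dual
[4] i6  beq.BR  -- no-port BR/MUL
[5] i7&i8  mulh.MUL;st.MEM  -- dual
[6] i9&i10  bne.BR;or.ALU  -- dual
[7] i11  sll.ALU  -- tail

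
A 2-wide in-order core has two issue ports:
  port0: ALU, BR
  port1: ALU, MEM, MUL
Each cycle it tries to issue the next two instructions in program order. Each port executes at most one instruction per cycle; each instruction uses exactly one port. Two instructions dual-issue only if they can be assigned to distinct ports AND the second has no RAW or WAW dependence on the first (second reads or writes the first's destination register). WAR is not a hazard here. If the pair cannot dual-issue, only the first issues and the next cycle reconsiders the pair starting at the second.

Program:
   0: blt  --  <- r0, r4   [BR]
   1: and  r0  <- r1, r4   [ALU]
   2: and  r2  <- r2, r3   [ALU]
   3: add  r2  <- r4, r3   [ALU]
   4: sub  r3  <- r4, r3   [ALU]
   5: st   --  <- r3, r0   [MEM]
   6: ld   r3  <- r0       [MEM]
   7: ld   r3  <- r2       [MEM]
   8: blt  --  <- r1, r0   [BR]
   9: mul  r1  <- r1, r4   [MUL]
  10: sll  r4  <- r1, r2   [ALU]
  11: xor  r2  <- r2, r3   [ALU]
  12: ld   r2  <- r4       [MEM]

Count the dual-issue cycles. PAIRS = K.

PAIRS = 4

t=0 i0&i1:blt+and ; pair
t=1 i2:and ; WAW r2
t=2 i3&i4:add+sub ; pair
t=3 i5:st ; no-port MEM/MEM
t=4 i6:ld ; no-port MEM/MEM
t=5 i7&i8:ld+blt ; pair
t=6 i9:mul ; RAW r1
t=7 i10&i11:sll+xor ; pair
t=8 i12:ld ; tail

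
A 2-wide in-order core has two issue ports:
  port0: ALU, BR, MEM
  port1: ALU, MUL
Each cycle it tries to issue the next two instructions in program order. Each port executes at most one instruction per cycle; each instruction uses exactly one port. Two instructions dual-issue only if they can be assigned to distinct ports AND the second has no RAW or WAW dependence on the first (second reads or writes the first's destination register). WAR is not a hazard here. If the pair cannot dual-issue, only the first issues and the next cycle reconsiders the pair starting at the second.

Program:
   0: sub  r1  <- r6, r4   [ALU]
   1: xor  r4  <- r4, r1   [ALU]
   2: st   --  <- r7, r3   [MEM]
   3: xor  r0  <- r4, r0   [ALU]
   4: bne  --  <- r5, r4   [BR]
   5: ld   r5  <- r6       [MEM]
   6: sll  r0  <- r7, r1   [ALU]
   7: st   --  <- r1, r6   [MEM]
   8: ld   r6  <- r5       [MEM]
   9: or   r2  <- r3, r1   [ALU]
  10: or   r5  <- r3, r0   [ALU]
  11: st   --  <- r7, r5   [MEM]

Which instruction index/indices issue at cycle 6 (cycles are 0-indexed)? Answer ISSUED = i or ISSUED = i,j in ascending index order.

ISSUED = 10

  cy0 -> i0 (sub.ALU) RAW r1
  cy1 -> i1&i2 (xor.ALU st.MEM) pair
  cy2 -> i3&i4 (xor.ALU bne.BR) pair
  cy3 -> i5&i6 (ld.MEM sll.ALU) pair
  cy4 -> i7 (st.MEM) no-port MEM/MEM
  cy5 -> i8&i9 (ld.MEM or.ALU) pair
  cy6 -> i10 (or.ALU) RAW r5
  cy7 -> i11 (st.MEM) tail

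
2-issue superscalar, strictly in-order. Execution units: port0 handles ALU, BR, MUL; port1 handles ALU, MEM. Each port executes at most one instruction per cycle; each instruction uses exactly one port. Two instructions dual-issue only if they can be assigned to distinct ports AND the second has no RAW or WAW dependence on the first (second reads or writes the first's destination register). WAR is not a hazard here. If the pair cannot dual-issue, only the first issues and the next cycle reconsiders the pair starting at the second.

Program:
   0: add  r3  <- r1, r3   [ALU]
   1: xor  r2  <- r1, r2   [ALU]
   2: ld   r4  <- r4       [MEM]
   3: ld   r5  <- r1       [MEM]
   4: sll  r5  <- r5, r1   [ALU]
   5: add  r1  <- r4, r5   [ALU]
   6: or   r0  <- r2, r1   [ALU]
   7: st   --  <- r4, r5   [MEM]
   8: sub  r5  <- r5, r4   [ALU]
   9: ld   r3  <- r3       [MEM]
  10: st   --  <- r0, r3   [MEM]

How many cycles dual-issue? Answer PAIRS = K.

PAIRS = 3

#0 head=0: add/xor i0+i1 pair
#1 head=2: ld i2 no-port MEM/MEM
#2 head=3: ld i3 RAW+WAW r5
#3 head=4: sll i4 RAW r5
#4 head=5: add i5 RAW r1
#5 head=6: or/st i6+i7 pair
#6 head=8: sub/ld i8+i9 pair
#7 head=10: st i10 tail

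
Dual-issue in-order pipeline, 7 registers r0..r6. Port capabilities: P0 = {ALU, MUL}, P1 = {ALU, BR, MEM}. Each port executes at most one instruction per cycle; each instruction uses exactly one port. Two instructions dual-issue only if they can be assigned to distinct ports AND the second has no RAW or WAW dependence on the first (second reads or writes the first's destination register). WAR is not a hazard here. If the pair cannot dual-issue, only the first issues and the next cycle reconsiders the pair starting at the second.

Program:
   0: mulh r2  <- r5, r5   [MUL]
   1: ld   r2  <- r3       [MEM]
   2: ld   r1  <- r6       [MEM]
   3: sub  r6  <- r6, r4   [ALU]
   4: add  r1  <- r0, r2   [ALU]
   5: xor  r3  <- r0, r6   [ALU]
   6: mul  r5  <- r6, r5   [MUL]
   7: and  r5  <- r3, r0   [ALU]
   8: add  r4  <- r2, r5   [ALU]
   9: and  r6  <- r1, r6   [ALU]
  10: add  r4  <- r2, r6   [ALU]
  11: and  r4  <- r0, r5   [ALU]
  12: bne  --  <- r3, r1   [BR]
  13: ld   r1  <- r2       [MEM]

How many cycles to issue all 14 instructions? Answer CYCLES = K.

CYCLES = 10

#0 head=0: mulh.MUL i0 WAW r2
#1 head=1: ld.MEM i1 no-port MEM/MEM
#2 head=2: ld.MEM;sub.ALU i2&i3 dual
#3 head=4: add.ALU;xor.ALU i4&i5 dual
#4 head=6: mul.MUL i6 WAW r5
#5 head=7: and.ALU i7 RAW r5
#6 head=8: add.ALU;and.ALU i8&i9 dual
#7 head=10: add.ALU i10 WAW r4
#8 head=11: and.ALU;bne.BR i11&i12 dual
#9 head=13: ld.MEM i13 tail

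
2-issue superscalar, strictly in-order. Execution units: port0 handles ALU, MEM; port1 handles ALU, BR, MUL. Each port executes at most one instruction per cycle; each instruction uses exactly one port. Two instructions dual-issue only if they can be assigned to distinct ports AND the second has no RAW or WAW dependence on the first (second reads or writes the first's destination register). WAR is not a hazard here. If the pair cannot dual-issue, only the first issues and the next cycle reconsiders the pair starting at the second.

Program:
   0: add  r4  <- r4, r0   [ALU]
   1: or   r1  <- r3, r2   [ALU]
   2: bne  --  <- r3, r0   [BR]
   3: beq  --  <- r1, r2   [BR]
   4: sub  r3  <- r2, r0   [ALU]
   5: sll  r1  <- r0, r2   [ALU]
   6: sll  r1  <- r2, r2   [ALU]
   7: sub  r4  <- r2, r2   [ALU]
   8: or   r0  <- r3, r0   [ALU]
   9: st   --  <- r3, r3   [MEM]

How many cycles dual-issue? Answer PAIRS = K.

t=0 i0+i1:add/or ; 2-wide
t=1 i2:bne ; no-port BR/BR
t=2 i3+i4:beq/sub ; 2-wide
t=3 i5:sll ; WAW r1
t=4 i6+i7:sll/sub ; 2-wide
t=5 i8+i9:or/st ; 2-wide

PAIRS = 4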